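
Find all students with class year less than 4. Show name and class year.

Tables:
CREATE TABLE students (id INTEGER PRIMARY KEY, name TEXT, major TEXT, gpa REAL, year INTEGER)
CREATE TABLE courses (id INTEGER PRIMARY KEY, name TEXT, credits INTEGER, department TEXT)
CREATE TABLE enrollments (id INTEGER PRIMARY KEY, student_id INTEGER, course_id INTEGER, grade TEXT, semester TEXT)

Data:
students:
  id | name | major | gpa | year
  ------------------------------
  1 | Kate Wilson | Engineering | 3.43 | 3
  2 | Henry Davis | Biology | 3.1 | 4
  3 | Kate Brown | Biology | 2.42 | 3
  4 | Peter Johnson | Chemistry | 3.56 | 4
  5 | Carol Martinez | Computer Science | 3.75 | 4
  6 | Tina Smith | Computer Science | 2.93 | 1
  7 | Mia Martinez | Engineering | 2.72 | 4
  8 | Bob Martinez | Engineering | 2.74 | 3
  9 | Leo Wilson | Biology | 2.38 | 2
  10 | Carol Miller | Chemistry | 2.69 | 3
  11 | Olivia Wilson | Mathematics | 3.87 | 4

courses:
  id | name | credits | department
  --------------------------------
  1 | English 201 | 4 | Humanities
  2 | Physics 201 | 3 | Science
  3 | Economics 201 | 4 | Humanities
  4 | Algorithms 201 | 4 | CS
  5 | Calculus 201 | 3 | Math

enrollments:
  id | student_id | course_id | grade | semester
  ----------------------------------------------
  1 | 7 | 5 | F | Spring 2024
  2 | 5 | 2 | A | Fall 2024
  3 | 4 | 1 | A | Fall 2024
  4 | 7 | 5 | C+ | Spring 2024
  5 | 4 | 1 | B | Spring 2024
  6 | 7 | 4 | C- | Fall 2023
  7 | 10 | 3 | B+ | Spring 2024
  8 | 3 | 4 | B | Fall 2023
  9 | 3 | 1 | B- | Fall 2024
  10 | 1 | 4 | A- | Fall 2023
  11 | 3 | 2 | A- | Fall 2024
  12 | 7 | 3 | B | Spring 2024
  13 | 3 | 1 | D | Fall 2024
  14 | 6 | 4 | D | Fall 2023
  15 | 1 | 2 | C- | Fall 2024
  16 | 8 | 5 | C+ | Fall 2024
SELECT name, year FROM students WHERE year < 4

Execution result:
name | year
Kate Wilson | 3
Kate Brown | 3
Tina Smith | 1
Bob Martinez | 3
Leo Wilson | 2
Carol Miller | 3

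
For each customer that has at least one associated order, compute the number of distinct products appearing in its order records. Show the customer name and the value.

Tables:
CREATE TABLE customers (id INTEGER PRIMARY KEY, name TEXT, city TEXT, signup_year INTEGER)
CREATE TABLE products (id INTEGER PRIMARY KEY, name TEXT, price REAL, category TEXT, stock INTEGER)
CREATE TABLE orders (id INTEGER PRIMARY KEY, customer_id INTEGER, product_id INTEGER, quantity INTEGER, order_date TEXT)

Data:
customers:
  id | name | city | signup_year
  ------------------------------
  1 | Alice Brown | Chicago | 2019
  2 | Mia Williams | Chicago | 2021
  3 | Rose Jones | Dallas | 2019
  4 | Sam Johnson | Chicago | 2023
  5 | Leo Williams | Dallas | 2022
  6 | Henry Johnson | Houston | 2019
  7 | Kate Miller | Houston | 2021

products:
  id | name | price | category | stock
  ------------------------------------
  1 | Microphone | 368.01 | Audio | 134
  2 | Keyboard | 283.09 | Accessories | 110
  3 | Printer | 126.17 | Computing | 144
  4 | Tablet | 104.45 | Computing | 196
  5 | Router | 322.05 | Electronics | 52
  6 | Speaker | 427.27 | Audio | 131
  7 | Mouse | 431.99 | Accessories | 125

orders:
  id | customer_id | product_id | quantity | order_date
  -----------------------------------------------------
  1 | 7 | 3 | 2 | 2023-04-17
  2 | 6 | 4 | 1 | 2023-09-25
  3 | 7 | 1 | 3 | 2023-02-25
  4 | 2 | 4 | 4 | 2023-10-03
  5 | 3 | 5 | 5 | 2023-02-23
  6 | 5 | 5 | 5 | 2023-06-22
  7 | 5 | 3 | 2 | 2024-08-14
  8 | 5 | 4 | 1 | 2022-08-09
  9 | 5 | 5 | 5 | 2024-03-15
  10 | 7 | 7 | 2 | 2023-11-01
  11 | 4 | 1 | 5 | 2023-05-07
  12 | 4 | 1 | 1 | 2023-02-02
SELECT p.name, COUNT(DISTINCT c.product_id) AS distinct_product_count FROM orders c JOIN customers p ON c.customer_id = p.id GROUP BY p.id, p.name

Execution result:
name | distinct_product_count
Mia Williams | 1
Rose Jones | 1
Sam Johnson | 1
Leo Williams | 3
Henry Johnson | 1
Kate Miller | 3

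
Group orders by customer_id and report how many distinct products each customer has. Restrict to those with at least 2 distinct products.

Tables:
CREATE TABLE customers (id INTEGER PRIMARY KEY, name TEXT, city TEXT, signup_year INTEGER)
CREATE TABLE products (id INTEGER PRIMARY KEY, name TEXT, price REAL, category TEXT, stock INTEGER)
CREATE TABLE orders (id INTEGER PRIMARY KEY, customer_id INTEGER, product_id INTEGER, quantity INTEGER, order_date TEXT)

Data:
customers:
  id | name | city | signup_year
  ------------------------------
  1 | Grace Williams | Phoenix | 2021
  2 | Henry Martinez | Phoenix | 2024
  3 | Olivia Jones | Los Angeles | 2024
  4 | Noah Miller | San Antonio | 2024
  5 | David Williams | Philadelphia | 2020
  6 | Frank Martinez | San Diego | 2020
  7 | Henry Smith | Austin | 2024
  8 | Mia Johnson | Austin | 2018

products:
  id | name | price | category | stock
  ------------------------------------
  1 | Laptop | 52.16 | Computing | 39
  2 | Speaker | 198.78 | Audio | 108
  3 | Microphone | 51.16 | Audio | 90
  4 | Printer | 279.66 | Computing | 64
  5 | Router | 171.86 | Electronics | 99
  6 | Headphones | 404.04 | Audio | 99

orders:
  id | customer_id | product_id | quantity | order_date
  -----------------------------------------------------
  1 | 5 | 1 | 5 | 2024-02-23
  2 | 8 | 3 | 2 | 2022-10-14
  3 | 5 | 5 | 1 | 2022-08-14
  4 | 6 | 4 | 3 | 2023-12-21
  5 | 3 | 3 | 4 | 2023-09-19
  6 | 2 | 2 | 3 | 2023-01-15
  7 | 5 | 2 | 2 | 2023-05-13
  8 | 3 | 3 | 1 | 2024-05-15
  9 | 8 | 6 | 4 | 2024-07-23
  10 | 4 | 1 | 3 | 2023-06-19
SELECT customer_id, COUNT(DISTINCT product_id) AS distinct_product_count FROM orders GROUP BY customer_id HAVING COUNT(DISTINCT product_id) >= 2

Execution result:
customer_id | distinct_product_count
5 | 3
8 | 2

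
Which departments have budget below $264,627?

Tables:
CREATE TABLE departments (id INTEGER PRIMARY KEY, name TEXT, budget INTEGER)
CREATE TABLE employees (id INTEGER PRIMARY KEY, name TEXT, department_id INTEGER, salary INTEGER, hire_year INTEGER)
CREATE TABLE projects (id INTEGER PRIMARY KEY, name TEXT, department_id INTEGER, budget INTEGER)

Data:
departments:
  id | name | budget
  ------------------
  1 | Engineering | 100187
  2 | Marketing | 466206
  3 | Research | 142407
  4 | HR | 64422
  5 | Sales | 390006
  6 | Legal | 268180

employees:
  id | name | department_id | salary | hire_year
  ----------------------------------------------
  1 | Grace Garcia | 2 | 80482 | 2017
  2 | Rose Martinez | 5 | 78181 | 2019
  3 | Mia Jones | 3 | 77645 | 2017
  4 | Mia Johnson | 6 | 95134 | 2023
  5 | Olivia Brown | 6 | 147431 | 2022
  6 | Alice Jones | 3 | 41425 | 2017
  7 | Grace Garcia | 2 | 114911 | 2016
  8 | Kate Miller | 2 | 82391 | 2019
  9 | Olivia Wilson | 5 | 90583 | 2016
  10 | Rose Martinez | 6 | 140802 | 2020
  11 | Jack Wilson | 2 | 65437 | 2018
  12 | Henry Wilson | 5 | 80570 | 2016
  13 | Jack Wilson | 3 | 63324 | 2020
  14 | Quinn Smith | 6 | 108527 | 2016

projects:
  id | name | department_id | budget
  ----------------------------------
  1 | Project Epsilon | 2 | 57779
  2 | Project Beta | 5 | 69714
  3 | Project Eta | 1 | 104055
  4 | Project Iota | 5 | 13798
SELECT name, budget FROM departments WHERE budget < 264627

Execution result:
name | budget
Engineering | 100187
Research | 142407
HR | 64422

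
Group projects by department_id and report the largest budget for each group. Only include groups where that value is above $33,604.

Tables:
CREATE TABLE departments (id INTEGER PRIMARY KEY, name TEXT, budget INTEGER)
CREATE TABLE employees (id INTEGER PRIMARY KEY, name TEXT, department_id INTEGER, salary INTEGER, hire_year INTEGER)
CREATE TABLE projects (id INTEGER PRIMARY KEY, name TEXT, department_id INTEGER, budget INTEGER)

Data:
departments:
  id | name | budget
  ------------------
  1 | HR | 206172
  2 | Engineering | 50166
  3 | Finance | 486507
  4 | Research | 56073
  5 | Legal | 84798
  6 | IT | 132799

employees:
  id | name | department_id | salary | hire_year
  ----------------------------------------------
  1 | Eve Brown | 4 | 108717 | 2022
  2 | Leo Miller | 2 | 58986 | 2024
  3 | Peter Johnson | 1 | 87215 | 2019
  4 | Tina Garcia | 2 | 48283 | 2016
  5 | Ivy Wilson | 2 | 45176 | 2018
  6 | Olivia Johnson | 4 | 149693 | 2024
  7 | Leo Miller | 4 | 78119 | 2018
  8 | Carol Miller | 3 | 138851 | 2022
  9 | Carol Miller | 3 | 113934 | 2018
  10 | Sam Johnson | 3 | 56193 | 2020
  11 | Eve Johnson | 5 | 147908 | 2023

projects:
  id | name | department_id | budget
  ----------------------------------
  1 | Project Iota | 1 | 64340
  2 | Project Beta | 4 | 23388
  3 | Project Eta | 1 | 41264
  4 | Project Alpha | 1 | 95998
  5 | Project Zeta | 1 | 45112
SELECT department_id, MAX(budget) AS max_budget FROM projects GROUP BY department_id HAVING MAX(budget) > 33604

Execution result:
department_id | max_budget
1 | 95998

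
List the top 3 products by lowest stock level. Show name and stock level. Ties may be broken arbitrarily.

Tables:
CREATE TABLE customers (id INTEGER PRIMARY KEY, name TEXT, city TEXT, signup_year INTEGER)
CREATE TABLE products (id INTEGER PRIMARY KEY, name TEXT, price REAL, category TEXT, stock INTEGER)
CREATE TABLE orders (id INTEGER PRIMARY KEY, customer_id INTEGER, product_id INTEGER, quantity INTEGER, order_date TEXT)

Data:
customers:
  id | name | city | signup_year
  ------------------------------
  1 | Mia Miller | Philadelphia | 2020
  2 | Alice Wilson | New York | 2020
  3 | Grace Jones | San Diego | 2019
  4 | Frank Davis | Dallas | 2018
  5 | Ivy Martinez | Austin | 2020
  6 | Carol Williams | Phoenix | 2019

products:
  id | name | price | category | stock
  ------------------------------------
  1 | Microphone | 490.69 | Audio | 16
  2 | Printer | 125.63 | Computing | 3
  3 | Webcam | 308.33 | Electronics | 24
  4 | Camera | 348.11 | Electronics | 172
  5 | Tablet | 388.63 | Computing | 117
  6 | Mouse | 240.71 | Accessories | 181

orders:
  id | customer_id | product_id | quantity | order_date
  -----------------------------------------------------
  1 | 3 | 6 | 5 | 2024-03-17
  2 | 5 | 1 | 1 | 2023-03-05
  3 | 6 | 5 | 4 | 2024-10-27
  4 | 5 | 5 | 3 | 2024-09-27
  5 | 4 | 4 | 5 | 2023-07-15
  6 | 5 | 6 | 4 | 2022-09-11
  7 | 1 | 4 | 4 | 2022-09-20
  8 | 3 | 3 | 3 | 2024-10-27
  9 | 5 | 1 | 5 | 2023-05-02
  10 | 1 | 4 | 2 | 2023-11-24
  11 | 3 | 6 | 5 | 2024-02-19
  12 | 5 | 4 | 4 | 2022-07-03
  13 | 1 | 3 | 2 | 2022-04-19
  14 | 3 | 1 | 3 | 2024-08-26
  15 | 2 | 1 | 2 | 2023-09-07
SELECT name, stock FROM products ORDER BY stock ASC LIMIT 3

Execution result:
name | stock
Printer | 3
Microphone | 16
Webcam | 24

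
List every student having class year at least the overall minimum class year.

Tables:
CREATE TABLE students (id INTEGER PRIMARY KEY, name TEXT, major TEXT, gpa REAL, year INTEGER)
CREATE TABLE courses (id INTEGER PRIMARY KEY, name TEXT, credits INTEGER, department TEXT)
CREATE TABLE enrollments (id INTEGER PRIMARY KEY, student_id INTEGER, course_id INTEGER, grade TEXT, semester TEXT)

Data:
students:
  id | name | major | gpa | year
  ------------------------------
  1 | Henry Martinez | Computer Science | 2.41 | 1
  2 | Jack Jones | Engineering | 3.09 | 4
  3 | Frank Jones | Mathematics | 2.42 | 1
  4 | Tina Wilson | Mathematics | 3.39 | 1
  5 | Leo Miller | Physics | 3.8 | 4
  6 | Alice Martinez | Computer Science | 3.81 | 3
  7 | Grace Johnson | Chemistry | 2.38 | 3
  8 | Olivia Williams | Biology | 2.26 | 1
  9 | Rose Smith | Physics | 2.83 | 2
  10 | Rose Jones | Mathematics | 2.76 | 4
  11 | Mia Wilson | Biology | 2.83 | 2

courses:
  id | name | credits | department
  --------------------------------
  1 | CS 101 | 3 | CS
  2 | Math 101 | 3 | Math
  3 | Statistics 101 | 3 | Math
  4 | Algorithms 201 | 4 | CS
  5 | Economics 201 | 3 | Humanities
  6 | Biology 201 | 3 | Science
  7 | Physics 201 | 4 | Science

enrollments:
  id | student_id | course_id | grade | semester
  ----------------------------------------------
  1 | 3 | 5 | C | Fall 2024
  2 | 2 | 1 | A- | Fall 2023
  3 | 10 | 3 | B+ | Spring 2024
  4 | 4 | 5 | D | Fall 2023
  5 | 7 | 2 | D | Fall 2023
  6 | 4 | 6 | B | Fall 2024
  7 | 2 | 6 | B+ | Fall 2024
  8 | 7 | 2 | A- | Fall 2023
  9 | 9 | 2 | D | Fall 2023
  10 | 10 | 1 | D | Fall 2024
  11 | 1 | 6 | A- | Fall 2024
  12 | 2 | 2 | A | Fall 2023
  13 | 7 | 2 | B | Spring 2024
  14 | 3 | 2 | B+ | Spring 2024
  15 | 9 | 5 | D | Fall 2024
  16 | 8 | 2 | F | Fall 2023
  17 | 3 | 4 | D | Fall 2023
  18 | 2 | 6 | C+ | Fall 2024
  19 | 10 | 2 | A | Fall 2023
SELECT name, year FROM students WHERE year >= (SELECT MIN(year) FROM students)

Execution result:
name | year
Henry Martinez | 1
Jack Jones | 4
Frank Jones | 1
Tina Wilson | 1
Leo Miller | 4
Alice Martinez | 3
Grace Johnson | 3
Olivia Williams | 1
Rose Smith | 2
Rose Jones | 4
Mia Wilson | 2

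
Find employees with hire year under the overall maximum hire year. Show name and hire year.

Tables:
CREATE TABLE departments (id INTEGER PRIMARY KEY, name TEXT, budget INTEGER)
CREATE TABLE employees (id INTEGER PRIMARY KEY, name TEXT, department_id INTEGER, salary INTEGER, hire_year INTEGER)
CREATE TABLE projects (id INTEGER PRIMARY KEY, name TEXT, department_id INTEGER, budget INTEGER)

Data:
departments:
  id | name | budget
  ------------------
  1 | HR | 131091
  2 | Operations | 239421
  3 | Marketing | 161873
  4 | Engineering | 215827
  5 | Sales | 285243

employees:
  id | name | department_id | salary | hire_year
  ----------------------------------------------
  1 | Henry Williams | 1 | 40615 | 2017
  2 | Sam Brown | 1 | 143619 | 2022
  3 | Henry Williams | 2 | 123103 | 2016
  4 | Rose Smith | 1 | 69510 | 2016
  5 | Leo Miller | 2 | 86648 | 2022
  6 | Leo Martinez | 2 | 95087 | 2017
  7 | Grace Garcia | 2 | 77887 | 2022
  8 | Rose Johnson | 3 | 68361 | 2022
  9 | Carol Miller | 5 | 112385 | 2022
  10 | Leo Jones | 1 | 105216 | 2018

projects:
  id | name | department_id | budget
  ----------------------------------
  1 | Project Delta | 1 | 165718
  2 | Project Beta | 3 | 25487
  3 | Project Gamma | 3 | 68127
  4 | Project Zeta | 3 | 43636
SELECT name, hire_year FROM employees WHERE hire_year < (SELECT MAX(hire_year) FROM employees)

Execution result:
name | hire_year
Henry Williams | 2017
Henry Williams | 2016
Rose Smith | 2016
Leo Martinez | 2017
Leo Jones | 2018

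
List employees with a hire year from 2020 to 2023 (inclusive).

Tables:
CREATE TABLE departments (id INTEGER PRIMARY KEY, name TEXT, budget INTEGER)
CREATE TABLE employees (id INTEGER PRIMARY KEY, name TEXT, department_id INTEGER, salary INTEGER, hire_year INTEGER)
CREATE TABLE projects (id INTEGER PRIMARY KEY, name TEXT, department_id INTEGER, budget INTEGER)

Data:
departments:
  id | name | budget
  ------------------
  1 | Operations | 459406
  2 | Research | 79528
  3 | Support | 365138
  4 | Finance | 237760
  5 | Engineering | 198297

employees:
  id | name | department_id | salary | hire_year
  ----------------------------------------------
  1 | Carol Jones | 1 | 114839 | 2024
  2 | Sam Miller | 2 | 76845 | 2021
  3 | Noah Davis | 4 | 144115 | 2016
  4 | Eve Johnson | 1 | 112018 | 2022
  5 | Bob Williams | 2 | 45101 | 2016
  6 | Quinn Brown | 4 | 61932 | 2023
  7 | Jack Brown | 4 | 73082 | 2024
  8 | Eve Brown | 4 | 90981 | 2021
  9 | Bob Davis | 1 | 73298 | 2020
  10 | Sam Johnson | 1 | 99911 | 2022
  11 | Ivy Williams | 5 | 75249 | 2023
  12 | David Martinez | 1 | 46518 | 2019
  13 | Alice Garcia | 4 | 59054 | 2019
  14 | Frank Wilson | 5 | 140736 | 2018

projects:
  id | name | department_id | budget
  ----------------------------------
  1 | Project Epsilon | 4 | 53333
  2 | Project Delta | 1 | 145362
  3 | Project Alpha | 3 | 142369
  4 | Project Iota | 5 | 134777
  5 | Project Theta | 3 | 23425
SELECT name, hire_year FROM employees WHERE hire_year BETWEEN 2020 AND 2023

Execution result:
name | hire_year
Sam Miller | 2021
Eve Johnson | 2022
Quinn Brown | 2023
Eve Brown | 2021
Bob Davis | 2020
Sam Johnson | 2022
Ivy Williams | 2023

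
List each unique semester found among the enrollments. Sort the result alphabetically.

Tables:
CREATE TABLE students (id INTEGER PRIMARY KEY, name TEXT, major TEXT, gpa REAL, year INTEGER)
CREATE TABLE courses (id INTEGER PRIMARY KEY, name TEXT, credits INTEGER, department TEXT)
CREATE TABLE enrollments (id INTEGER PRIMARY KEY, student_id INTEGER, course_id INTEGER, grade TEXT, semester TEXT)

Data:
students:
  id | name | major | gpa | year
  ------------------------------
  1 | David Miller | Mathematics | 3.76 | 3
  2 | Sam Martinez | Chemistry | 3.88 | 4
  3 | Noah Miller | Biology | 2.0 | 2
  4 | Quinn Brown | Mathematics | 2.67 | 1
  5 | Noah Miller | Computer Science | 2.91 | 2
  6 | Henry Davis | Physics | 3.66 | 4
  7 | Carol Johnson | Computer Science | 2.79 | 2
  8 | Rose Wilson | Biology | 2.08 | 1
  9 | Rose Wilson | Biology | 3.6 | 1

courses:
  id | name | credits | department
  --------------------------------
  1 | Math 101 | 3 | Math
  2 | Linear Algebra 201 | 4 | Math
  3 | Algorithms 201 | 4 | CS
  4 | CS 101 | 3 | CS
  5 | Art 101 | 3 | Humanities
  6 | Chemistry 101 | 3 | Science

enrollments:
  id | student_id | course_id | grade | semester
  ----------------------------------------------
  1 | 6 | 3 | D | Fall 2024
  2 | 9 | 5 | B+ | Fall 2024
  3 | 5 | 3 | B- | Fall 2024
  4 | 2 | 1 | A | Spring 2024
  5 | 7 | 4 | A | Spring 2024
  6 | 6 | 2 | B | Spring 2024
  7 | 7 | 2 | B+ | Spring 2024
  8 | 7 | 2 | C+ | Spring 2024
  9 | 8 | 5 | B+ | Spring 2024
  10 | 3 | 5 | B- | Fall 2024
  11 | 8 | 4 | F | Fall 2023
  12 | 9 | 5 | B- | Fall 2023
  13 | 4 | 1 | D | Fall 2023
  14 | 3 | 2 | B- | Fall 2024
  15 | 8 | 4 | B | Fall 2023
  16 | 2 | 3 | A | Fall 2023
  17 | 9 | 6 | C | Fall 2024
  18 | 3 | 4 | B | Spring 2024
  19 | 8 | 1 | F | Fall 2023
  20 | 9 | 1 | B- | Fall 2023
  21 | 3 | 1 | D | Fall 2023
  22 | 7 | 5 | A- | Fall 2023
SELECT DISTINCT semester FROM enrollments ORDER BY semester

Execution result:
semester
Fall 2023
Fall 2024
Spring 2024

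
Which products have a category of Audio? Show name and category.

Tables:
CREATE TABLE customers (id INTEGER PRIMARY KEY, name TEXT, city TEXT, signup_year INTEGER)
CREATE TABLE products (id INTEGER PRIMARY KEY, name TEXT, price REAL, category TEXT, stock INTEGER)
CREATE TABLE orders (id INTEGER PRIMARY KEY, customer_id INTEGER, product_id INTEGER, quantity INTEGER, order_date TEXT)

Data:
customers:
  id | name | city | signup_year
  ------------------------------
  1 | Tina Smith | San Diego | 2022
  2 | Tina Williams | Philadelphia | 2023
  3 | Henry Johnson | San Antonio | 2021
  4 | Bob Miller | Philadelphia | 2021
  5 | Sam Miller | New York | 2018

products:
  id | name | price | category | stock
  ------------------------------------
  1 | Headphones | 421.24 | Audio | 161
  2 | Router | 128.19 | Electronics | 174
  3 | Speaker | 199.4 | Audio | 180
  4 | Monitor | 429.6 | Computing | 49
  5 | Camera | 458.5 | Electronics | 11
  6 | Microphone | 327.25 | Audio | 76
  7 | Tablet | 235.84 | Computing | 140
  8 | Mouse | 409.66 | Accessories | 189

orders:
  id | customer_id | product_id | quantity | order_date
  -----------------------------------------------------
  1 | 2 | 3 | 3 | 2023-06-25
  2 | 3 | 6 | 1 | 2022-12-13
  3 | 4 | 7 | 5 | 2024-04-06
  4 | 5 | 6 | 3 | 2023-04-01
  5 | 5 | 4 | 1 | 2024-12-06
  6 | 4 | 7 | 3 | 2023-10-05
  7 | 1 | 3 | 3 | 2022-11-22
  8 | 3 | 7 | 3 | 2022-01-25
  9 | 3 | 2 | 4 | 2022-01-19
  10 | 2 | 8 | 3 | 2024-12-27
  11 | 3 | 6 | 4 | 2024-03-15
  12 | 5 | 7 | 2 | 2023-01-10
SELECT name, category FROM products WHERE category = 'Audio'

Execution result:
name | category
Headphones | Audio
Speaker | Audio
Microphone | Audio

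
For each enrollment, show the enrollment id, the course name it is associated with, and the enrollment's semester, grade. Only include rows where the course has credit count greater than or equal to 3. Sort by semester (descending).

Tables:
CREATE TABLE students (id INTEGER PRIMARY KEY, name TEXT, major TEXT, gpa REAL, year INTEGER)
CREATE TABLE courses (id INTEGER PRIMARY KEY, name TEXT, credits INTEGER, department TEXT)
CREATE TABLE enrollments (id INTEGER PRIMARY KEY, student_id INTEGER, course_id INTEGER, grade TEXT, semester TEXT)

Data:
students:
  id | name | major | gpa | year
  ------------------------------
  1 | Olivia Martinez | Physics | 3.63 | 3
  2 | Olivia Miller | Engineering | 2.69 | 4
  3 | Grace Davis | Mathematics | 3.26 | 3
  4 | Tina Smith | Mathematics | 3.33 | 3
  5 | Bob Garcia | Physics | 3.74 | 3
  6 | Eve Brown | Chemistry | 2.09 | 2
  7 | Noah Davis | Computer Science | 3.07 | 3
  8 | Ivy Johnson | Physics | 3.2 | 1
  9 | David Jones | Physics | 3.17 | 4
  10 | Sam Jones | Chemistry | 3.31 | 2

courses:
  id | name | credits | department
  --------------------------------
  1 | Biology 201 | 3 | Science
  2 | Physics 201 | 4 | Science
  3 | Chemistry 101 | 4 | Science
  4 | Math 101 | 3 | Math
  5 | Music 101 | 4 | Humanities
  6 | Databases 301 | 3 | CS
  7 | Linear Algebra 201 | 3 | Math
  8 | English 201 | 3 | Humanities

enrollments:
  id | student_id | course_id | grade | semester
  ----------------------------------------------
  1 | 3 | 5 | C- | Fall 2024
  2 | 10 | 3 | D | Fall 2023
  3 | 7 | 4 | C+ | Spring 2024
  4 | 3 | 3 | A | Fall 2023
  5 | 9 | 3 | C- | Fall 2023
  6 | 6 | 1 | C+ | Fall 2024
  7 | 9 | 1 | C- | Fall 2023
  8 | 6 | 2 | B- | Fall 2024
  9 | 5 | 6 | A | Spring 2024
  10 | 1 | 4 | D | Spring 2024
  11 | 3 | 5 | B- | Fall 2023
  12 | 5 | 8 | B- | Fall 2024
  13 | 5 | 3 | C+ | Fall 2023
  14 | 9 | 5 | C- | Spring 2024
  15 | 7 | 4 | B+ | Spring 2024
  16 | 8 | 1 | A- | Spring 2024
SELECT c.id, p.name AS course, c.semester, c.grade FROM enrollments c JOIN courses p ON c.course_id = p.id WHERE p.credits >= 3 ORDER BY c.semester DESC

Execution result:
id | course | semester | grade
3 | Math 101 | Spring 2024 | C+
9 | Databases 301 | Spring 2024 | A
10 | Math 101 | Spring 2024 | D
14 | Music 101 | Spring 2024 | C-
15 | Math 101 | Spring 2024 | B+
16 | Biology 201 | Spring 2024 | A-
1 | Music 101 | Fall 2024 | C-
6 | Biology 201 | Fall 2024 | C+
8 | Physics 201 | Fall 2024 | B-
12 | English 201 | Fall 2024 | B-
2 | Chemistry 101 | Fall 2023 | D
4 | Chemistry 101 | Fall 2023 | A
5 | Chemistry 101 | Fall 2023 | C-
7 | Biology 201 | Fall 2023 | C-
11 | Music 101 | Fall 2023 | B-
13 | Chemistry 101 | Fall 2023 | C+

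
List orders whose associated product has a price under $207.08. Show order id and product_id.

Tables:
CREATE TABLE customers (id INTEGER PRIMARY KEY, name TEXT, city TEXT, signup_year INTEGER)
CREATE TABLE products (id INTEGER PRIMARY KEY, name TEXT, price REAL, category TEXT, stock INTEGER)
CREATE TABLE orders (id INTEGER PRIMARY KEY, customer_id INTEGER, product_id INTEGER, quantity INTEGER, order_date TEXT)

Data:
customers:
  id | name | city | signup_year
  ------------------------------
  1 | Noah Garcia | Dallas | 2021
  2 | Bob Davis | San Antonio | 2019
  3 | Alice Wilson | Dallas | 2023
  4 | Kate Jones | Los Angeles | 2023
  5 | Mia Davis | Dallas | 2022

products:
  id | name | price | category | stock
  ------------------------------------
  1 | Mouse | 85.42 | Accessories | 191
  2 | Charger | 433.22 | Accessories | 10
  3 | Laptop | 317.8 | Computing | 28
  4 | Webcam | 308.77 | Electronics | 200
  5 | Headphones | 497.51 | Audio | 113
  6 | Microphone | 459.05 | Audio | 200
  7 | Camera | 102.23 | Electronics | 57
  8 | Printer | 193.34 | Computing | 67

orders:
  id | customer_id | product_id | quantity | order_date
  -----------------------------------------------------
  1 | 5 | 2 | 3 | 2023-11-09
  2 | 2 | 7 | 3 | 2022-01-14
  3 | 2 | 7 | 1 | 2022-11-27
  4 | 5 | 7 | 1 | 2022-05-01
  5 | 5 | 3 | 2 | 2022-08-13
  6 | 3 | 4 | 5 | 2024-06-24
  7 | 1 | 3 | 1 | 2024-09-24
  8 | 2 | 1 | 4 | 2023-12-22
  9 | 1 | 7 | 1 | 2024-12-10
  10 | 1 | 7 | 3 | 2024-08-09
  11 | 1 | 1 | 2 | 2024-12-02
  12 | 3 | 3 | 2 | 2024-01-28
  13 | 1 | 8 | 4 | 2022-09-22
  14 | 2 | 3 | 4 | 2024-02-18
SELECT id, product_id FROM orders WHERE product_id IN (SELECT id FROM products WHERE price < 207.08)

Execution result:
id | product_id
2 | 7
3 | 7
4 | 7
8 | 1
9 | 7
10 | 7
11 | 1
13 | 8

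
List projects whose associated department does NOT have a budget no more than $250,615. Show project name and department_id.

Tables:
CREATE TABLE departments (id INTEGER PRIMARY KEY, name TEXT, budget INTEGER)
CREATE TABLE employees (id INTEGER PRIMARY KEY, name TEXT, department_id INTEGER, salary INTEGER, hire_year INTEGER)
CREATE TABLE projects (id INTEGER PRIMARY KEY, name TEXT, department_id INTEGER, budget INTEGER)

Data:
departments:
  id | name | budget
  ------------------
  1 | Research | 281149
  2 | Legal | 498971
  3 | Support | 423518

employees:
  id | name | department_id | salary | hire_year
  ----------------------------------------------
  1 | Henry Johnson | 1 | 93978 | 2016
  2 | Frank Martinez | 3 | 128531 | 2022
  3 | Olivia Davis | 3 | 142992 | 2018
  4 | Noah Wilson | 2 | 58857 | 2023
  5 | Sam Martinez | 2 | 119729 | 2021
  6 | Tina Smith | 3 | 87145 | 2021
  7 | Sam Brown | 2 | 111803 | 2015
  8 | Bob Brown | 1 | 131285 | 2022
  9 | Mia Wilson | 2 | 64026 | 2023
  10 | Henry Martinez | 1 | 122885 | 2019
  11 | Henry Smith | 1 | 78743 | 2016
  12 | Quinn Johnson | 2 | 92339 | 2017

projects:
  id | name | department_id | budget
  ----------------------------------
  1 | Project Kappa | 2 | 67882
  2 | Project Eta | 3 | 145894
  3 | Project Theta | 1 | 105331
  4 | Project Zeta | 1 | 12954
SELECT name, department_id FROM projects WHERE department_id NOT IN (SELECT id FROM departments WHERE budget <= 250615)

Execution result:
name | department_id
Project Kappa | 2
Project Eta | 3
Project Theta | 1
Project Zeta | 1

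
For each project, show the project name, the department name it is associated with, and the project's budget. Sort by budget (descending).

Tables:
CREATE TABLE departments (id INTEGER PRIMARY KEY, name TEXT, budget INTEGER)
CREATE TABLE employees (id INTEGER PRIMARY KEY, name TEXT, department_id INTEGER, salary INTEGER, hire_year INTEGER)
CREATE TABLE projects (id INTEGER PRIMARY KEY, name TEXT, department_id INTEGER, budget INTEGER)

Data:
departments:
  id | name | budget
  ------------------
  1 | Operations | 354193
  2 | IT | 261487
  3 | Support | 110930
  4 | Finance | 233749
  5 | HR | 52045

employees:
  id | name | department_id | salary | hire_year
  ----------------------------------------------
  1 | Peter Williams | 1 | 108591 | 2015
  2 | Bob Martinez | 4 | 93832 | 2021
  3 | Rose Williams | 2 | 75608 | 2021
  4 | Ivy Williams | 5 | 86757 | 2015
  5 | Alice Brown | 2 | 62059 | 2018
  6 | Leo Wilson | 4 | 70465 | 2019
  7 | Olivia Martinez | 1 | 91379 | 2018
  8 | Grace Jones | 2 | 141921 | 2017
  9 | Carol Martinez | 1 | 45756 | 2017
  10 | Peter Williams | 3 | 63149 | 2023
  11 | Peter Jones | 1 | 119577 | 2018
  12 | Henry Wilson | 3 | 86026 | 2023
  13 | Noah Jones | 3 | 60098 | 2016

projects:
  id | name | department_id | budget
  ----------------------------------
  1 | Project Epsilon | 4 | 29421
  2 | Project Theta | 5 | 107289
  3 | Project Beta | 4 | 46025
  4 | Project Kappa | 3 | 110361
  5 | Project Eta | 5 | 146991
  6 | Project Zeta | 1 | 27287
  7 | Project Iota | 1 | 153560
SELECT c.name, p.name AS department, c.budget FROM projects c JOIN departments p ON c.department_id = p.id ORDER BY c.budget DESC

Execution result:
name | department | budget
Project Iota | Operations | 153560
Project Eta | HR | 146991
Project Kappa | Support | 110361
Project Theta | HR | 107289
Project Beta | Finance | 46025
Project Epsilon | Finance | 29421
Project Zeta | Operations | 27287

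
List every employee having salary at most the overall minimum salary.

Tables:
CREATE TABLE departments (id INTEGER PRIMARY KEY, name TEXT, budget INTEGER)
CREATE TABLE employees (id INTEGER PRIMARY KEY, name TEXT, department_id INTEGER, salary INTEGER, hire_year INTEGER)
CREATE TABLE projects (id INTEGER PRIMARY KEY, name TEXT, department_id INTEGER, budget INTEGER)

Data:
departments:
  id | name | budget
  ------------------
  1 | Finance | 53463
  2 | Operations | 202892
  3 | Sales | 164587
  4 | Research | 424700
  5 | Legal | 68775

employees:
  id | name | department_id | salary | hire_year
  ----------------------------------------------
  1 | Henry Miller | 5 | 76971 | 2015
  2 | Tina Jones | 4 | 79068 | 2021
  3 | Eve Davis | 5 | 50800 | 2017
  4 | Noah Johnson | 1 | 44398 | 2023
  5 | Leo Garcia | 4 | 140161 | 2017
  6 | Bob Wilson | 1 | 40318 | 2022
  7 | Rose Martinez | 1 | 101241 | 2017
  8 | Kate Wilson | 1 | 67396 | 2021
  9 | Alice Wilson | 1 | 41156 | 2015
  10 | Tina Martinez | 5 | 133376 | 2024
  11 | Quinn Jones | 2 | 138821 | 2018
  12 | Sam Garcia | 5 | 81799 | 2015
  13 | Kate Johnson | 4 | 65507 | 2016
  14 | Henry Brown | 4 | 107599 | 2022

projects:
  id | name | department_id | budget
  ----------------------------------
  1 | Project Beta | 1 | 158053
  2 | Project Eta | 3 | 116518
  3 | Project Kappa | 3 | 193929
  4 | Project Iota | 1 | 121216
SELECT name, salary FROM employees WHERE salary <= (SELECT MIN(salary) FROM employees)

Execution result:
name | salary
Bob Wilson | 40318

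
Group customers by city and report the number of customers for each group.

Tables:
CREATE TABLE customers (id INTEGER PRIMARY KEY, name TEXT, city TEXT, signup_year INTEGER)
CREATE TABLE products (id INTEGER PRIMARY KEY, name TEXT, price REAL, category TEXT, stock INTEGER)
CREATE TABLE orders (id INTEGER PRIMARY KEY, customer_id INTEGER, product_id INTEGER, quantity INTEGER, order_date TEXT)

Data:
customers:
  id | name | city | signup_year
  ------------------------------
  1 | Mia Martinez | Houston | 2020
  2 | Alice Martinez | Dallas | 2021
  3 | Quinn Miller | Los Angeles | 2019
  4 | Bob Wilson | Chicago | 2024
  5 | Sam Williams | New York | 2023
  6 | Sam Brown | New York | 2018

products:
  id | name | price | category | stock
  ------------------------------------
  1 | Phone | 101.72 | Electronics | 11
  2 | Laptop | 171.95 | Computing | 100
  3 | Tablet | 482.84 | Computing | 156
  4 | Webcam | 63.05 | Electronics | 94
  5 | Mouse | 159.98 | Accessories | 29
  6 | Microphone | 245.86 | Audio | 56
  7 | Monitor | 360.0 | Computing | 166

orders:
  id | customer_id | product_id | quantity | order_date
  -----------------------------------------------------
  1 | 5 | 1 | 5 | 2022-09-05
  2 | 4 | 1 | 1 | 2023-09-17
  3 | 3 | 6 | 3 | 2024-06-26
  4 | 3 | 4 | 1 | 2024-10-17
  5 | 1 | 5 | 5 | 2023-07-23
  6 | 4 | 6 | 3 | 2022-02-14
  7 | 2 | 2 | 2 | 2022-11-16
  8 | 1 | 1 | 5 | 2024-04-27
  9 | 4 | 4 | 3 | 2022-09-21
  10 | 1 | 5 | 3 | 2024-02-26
SELECT city, COUNT(*) AS n FROM customers GROUP BY city

Execution result:
city | n
Chicago | 1
Dallas | 1
Houston | 1
Los Angeles | 1
New York | 2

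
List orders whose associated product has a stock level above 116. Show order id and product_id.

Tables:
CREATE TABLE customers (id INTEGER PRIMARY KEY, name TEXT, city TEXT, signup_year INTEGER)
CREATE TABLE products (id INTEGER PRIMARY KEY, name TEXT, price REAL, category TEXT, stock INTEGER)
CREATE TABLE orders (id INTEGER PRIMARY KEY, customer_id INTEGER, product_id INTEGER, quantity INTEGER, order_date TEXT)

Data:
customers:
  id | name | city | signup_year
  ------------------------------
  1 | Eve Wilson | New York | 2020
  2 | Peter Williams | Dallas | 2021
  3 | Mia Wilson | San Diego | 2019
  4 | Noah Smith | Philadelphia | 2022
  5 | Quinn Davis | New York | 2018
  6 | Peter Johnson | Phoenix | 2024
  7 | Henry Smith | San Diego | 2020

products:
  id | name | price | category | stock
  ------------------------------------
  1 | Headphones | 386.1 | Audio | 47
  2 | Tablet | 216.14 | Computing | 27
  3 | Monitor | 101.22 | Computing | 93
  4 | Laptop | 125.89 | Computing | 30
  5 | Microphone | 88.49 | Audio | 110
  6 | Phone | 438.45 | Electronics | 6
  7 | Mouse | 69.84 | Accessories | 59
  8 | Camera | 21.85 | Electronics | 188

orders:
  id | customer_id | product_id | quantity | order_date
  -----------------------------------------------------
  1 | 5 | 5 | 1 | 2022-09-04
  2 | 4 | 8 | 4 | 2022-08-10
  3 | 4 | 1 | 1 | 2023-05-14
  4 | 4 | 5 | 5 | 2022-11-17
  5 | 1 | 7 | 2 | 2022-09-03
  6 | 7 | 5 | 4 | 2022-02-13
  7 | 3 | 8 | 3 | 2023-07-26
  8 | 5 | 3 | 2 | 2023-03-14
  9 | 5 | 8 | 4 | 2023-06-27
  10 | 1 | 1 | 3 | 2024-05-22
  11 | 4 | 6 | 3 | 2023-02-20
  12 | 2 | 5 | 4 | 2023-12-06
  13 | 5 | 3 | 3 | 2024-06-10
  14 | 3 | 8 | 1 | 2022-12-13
SELECT id, product_id FROM orders WHERE product_id IN (SELECT id FROM products WHERE stock > 116)

Execution result:
id | product_id
2 | 8
7 | 8
9 | 8
14 | 8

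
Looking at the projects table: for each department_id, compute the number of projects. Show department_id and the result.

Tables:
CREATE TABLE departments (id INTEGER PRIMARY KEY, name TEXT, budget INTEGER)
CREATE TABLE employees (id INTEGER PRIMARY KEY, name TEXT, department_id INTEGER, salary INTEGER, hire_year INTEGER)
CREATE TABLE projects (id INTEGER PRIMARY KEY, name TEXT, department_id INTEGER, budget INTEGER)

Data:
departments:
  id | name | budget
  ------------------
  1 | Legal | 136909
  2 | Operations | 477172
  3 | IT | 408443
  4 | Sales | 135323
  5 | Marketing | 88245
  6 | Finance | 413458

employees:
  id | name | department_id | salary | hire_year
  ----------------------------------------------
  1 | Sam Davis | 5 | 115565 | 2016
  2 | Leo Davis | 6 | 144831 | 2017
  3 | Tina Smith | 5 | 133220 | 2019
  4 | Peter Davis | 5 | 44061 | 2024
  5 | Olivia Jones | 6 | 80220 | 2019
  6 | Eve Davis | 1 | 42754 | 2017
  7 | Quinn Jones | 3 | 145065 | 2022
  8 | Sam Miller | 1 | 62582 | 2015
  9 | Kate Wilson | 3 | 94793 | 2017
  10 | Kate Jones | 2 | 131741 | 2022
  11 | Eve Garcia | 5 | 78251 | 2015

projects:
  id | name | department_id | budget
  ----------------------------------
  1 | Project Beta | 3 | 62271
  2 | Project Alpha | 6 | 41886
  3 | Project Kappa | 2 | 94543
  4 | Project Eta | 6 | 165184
SELECT department_id, COUNT(*) AS n FROM projects GROUP BY department_id

Execution result:
department_id | n
2 | 1
3 | 1
6 | 2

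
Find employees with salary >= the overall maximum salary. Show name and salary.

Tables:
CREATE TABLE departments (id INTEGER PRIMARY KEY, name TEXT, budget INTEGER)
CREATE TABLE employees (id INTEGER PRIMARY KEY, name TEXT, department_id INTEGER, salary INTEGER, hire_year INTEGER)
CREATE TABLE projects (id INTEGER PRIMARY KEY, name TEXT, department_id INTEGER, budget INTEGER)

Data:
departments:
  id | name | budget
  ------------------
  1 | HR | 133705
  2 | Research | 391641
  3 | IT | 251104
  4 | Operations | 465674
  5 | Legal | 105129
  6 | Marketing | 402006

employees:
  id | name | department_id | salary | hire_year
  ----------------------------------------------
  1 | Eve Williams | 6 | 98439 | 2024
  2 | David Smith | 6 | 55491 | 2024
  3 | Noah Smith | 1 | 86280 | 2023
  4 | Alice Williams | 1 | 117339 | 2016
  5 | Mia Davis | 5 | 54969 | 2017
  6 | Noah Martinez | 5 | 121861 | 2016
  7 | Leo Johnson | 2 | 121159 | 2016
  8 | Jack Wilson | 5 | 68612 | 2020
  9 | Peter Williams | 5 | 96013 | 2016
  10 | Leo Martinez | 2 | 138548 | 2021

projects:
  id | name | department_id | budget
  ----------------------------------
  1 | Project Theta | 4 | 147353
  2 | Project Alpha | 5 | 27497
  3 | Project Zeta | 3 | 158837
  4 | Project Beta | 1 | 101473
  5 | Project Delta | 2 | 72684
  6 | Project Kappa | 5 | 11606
SELECT name, salary FROM employees WHERE salary >= (SELECT MAX(salary) FROM employees)

Execution result:
name | salary
Leo Martinez | 138548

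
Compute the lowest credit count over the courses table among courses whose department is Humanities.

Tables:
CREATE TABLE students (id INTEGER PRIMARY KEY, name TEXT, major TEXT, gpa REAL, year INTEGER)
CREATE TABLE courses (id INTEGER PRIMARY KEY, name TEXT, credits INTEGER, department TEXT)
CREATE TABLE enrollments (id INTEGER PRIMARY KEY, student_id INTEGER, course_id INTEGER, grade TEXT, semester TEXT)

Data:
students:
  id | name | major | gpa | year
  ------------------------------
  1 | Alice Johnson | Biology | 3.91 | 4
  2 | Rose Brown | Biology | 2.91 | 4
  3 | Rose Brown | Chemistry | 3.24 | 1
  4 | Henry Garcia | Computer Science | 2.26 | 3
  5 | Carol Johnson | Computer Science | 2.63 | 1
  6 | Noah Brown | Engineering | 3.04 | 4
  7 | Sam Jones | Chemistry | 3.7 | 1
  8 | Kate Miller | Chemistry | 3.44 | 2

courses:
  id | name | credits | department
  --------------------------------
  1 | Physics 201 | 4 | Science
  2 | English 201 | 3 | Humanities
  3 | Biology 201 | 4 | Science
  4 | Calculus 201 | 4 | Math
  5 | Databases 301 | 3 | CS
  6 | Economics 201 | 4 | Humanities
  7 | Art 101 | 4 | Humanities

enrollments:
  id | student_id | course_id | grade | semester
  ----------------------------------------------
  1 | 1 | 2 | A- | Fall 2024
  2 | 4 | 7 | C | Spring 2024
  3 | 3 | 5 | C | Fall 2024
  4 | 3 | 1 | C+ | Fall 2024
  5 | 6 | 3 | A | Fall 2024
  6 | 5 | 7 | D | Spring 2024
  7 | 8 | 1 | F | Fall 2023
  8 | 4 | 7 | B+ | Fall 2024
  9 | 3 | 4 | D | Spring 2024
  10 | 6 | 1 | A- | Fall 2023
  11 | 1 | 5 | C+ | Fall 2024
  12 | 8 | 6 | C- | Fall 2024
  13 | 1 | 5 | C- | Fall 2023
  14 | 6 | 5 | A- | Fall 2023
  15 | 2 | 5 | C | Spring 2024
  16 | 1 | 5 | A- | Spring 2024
SELECT MIN(credits) FROM courses WHERE department = 'Humanities'

Execution result:
3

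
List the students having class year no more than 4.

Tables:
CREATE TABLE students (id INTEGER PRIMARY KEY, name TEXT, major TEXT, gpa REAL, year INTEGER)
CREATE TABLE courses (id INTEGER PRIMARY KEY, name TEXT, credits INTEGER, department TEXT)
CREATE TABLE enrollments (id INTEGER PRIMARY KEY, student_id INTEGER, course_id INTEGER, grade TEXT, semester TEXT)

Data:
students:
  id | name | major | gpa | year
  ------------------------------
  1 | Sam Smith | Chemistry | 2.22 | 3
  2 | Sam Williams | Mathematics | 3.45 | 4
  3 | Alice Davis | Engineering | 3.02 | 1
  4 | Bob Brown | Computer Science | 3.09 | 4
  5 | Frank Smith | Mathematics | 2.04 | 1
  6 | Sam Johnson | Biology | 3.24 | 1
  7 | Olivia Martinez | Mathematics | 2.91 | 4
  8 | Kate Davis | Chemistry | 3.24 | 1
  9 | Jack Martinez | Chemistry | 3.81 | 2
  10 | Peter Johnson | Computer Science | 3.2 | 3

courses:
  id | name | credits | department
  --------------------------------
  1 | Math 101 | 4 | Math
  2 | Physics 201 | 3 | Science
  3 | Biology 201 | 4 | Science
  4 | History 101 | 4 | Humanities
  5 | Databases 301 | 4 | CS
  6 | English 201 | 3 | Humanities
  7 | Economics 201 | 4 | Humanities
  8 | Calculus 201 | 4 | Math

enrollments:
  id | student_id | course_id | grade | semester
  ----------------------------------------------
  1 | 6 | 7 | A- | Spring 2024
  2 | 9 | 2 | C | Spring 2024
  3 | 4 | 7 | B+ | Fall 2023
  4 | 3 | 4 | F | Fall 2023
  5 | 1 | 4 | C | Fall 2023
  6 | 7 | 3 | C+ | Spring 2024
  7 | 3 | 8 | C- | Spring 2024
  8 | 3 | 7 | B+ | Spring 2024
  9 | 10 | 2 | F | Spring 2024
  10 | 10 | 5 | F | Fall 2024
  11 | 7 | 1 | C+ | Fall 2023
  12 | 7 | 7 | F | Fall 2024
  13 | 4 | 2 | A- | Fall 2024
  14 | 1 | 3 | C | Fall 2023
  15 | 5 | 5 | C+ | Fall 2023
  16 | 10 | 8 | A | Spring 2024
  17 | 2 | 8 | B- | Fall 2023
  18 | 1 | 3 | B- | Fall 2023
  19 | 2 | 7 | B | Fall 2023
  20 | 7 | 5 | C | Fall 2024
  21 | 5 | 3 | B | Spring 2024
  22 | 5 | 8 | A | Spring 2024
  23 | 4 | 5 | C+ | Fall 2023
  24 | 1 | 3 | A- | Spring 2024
SELECT name, year FROM students WHERE year <= 4

Execution result:
name | year
Sam Smith | 3
Sam Williams | 4
Alice Davis | 1
Bob Brown | 4
Frank Smith | 1
Sam Johnson | 1
Olivia Martinez | 4
Kate Davis | 1
Jack Martinez | 2
Peter Johnson | 3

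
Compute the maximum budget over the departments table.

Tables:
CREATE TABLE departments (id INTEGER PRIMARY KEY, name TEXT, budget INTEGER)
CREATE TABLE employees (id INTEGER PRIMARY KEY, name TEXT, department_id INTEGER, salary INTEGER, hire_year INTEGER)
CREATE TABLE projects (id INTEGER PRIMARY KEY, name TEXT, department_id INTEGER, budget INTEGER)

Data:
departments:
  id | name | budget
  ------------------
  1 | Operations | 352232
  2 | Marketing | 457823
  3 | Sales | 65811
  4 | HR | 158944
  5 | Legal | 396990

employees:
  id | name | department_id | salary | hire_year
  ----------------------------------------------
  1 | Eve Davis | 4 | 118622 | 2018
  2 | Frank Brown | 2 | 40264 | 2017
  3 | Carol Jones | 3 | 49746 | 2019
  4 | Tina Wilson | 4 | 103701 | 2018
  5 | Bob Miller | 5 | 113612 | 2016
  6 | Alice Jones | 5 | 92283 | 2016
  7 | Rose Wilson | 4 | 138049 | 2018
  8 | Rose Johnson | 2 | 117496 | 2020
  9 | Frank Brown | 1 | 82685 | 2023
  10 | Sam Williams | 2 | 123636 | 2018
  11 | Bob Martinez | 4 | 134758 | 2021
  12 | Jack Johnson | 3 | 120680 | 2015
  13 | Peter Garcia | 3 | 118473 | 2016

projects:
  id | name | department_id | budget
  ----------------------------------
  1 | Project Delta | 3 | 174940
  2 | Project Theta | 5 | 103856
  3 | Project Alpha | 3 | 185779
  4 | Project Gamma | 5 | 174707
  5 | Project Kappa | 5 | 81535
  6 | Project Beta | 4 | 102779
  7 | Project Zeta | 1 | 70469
SELECT MAX(budget) FROM departments

Execution result:
457823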